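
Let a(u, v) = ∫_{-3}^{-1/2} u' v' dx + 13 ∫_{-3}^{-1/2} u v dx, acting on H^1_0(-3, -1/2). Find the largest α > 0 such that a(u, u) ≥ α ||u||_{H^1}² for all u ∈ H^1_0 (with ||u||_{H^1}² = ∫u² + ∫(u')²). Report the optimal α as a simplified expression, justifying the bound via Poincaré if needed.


α = 1

Coercivity of a(·,·) on H^1_0(-3, -1/2) means a(u, u) ≥ α ||u||_{H^1}² for every u ∈ H^1_0.
The interval has length L = 5/2, and Poincaré/coercivity depend only on L. Here a(u, u) = ∫(u')² + (13)·∫u².
Here c = 13 ≥ 1, so a(u,u) = ∫(u')² + c∫u² ≥ ∫(u')² + ∫u² = ||u||_{H^1}², i.e. α = 1 works. No larger α is possible: a(u,u) ≥ α||u||_{H^1}² means (1−α)∫(u')² ≥ (α−c)∫u², and for the modes u_n = sin(nπ(x−x₀)/L) (x₀ the left endpoint) one has ∫u_n²/∫(u_n')² = (L/(nπ))² → 0, so a(u_n,u_n)/||u_n||_{H^1}² → 1. Hence the optimal constant is α = 1.
Therefore α = 1.


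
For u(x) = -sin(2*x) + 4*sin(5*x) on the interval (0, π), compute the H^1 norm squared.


||u||_{H^1(0,π)}^2 = 421*π/2

u'(x) = -2*cos(2*x) + 20*cos(5*x).
Expand u² and (u')² and integrate term by term on (0, π), using: for integers n ≥ 1, ∫_0^π sin²(nx) dx = ∫_0^π cos²(nx) dx = π/2; for n ≠ n', ∫_0^π sin(nx)sin(n'x) dx = ∫_0^π cos(nx)cos(n'x) dx = 0; and by product-to-sum, ∫_0^π sin(nx)cos(n'x) dx = ½∫_0^π [sin((n+n')x) + sin((n−n')x)] dx, which is 0 when n+n' is even and 2n/(n²−n'²) when n+n' is odd (it need not vanish on (0, π)).
  u² squared terms: (-1)²·∫sin(2x)² dx = 1·π/2 = π/2;  (4)²·∫sin(5x)² dx = 16·π/2 = 8*π.
  u² cross terms: 2·(-1)·(4)·∫sin(2x)·sin(5x) dx = -8·(0) = 0.
  So ∫_0^π u² dx = π/2 + 8*π + 0 = 17*π/2.
  (u')² squared terms: (-2)²·∫cos(2x)² dx = 4·π/2 = 2*π;  (20)²·∫cos(5x)² dx = 400·π/2 = 200*π.
  (u')² cross terms: 2·(-2)·(20)·∫cos(2x)·cos(5x) dx = -80·(0) = 0.
  So ∫_0^π (u')² dx = 2*π + 200*π + 0 = 202*π.
||u||_{H^1}^2 = (17*π/2) + (202*π) = 421*π/2.


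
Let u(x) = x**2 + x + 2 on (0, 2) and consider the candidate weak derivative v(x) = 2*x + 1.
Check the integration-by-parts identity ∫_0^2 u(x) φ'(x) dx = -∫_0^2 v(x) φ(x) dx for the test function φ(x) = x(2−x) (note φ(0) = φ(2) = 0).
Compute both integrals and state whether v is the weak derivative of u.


LHS = -4, RHS = -4. Yes, v = u' weakly.

u(x) = x**2 + x + 2, classical derivative u'(x) = 2*x + 1.
φ(x) = x(2−x), so φ'(x) = 2 - 2*x.
Note φ(0) = φ(2) = 0, so the boundary term u·φ vanishes.
LHS = ∫_0^2 u(x) φ'(x) dx = ∫_0^2 (-2*x^3 - 2*x + 4) dx. Term by term:
  ∫_0^2 -2*x^3 dx = -8;  ∫_0^2 -2*x dx = -4;  ∫_0^2 4 dx = 8.
Sum: -8 − 4 + 8 = -4.
So LHS = -4.
∫_0^2 v(x) φ(x) dx = ∫_0^2 (-2*x^3 + 3*x^2 + 2*x) dx. Term by term:
  ∫_0^2 -2*x^3 dx = -8;  ∫_0^2 3*x^2 dx = 8;  ∫_0^2 2*x dx = 4.
Sum: -8 + 8 + 4 = 4.
So RHS = -∫_0^2 v(x) φ(x) dx = -4.
LHS = RHS, so the identity holds for this test φ.
Moreover u is smooth here and v(x) = u'(x) = 2*x + 1 pointwise, so the identity holds for every test function. Hence v is the weak derivative of u.


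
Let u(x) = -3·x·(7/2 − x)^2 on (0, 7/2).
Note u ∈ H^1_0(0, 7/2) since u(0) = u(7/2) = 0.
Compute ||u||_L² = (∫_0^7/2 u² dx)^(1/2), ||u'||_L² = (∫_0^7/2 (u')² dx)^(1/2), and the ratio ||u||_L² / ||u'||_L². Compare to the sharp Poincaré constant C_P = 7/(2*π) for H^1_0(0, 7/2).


||u||_L² / ||u'||_L² = sqrt(14)/4 < C_P = 7/(2*π).

u(x) = -3·x·(7/2 − x)^2, so u'(x) = -9*x^2 + 42*x - 147/4.
u(x) = -3·x·(7/2 − x)^2 vanishes at x = 0 and x = 7/2, so u ∈ H^1_0(0, 7/2). Differentiate via the product rule and integrate the resulting polynomials term by term.
  ∫_0^7/2 u² dx = ∫_0^7/2 (9*x^6 - 126*x^5 + 1323*x^4/2 - 3087*x^3/2 + 21609*x^2/16) dx. Term by term:
    ∫_0^7/2 9*x^6 dx = 1058841/128;  ∫_0^7/2 -126*x^5 dx = -2470629/64;  ∫_0^7/2 1323*x^4/2 dx = 22235661/320;
    ∫_0^7/2 -3087*x^3/2 dx = -7411887/128;  ∫_0^7/2 21609*x^2/16 dx = 2470629/128.
  Sum: 1058841/128 − 2470629/64 + 22235661/320 − 7411887/128 + 2470629/128 = 352947/640.
  ∫_0^7/2 (u')² dx = ∫_0^7/2 (81*x^4 - 756*x^3 + 4851*x^2/2 - 3087*x + 21609/16) dx. Term by term:
    ∫_0^7/2 81*x^4 dx = 1361367/160;  ∫_0^7/2 -756*x^3 dx = -453789/16;  ∫_0^7/2 4851*x^2/2 dx = 554631/16;
    ∫_0^7/2 -3087*x dx = -151263/8;  ∫_0^7/2 21609/16 dx = 151263/32.
  Sum: 1361367/160 − 453789/16 + 554631/16 − 151263/8 + 151263/32 = 50421/80.
∫_0^7/2 u² dx = 352947/640, so ||u||_L² = 343*sqrt(30)/80.
∫_0^7/2 (u')² dx = 50421/80, so ||u'||_L² = 49*sqrt(105)/20.
Ratio ||u||_L² / ||u'||_L² = sqrt(14)/4.
Sharp Poincaré constant on H^1_0(0, 7/2) is C_P = L/π = 7/(2*π), achieved by sin(2*π/7·x).
A polynomial bump cannot attain the sharp Poincaré constant (only the first sine eigenfunction does), so the ratio is strictly less than C_P, consistent with ||u||_L² ≤ C_P ||u'||_L².


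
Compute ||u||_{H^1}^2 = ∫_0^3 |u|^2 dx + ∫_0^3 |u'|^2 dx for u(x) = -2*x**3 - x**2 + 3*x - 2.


||u||_{H^1}^2 = 45321/14

The H^1 norm (squared) on an interval (0, L) is
  ||u||_{H^1}^2 = ∫_0^L u(x)^2 dx + ∫_0^L u'(x)^2 dx.
Compute u'(x) = -6*x**2 - 2*x + 3.
Then u(x)^2 = 4*x**6 + 4*x**5 - 11*x**4 + 2*x**3 + 13*x**2 - 12*x + 4 and u'(x)^2 = 36*x**4 + 24*x**3 - 32*x**2 - 12*x + 9.
Integrate each monomial from 0 to 3 using ∫_0^3 c·x^n dx = c·3^(n+1)/(n+1):
  ∫_0^3 u(x)^2 dx = ∫_0^3 (4*x^6 + 4*x^5 - 11*x^4 + 2*x^3 + 13*x^2 - 12*x + 4) dx. Term by term:
    ∫_0^3 4*x^6 dx = 8748/7;  ∫_0^3 4*x^5 dx = 486;  ∫_0^3 -11*x^4 dx = -2673/5;
    ∫_0^3 2*x^3 dx = 81/2;  ∫_0^3 13*x^2 dx = 117;  ∫_0^3 -12*x dx = -54;
    ∫_0^3 4 dx = 12.
  Sum: 8748/7 + 486 − 2673/5 + 81/2 + 117 − 54 + 12 = 92163/70.
  ∫_0^3 u'(x)^2 dx = ∫_0^3 (36*x^4 + 24*x^3 - 32*x^2 - 12*x + 9) dx. Term by term:
    ∫_0^3 36*x^4 dx = 8748/5;  ∫_0^3 24*x^3 dx = 486;  ∫_0^3 -32*x^2 dx = -288;
    ∫_0^3 -12*x dx = -54;  ∫_0^3 9 dx = 27.
  Sum: 8748/5 + 486 − 288 − 54 + 27 = 9603/5.
Adding: ||u||_{H^1}^2 = 92163/70 + 9603/5 = 45321/14.


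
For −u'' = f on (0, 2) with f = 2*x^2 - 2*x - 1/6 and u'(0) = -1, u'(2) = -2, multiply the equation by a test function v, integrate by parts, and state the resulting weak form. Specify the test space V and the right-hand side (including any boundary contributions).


V = H^1(0, 2) (v unrestricted at boundary; u is determined up to an additive constant); weak form: ∫_0^2 u'v' dx = ∫_0^2 (2*x^2 - 2*x - 1/6) v dx − 2·v(2) + v(0) for all v ∈ V.

Multiply both sides by a test function v and integrate from 0 to 2:
  ∫_0^2 −u''(x) v(x) dx = ∫_0^2 f(x) v(x) dx.
Integrate the LHS by parts once:
  ∫_0^2 −u'' v dx = −[u'(x) v(x)]_0^2 + ∫_0^2 u'(x) v'(x) dx.
Thus ∫_0^2 u'(x) v'(x) dx = ∫_0^2 f(x) v(x) dx + [u'(x) v(x)]_0^2.
Choose V so that boundary terms are either known or forced to vanish.
u has inhomogeneous Neumann u'(0) = -1, u'(2) = -2. [u' v]_0^2 = (-2)·v(2) − (-1)·v(0) = − 2·v(2) + v(0). Take V = H^1(0, 2); boundary term becomes part of RHS.
Weak formulation: find u (satisfying any essential BC) such that ∫_0^2 u'(x) v'(x) dx = ∫_0^2 f v dx − 2·v(2) + v(0) for all v ∈ V (Neumann data are natural BCs: they enter the RHS as boundary terms).
Substituting f(x) = 2*x^2 - 2*x - 1/6, the right-hand side is ∫_0^2 (2*x^2 - 2*x - 1/6) v dx − 2·v(2) + v(0).
Compatibility check (pure Neumann): taking v ≡ 1 ∈ V gives 0 = ∫_0^2 f dx + (-2) − (-1), i.e. ∫_0^2 f dx must equal u'(0) − u'(2) = 1. Indeed ∫_0^2 (2*x^2 - 2*x - 1/6) dx = 1, so the data are compatible. The solution is then unique only up to an additive constant (fix it e.g. by requiring ∫_0^2 u dx = 0).


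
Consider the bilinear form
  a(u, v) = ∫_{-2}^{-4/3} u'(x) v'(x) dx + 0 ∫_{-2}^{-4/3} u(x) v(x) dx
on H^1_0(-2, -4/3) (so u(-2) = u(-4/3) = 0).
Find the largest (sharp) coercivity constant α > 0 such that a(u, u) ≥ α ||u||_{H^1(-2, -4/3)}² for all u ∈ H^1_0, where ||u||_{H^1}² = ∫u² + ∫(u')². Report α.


α = 9*π^2/(4 + 9*π^2)

Coercivity of a(·,·) on H^1_0(-2, -4/3) means a(u, u) ≥ α ||u||_{H^1}² for every u ∈ H^1_0.
The interval has length L = 2/3, and Poincaré/coercivity depend only on L. Here a(u, u) = ∫(u')² + (0)·∫u².
Here c = 0, so a(u,u) = ∫(u')² alone. The condition a(u,u) ≥ α||u||_{H^1}² reads (1−α)∫(u')² ≥ (α−c)∫u². Any admissible α is ≤ 1 (rapidly oscillating u have ∫u²/∫(u')² → 0), and α = 1 would force 0 ≥ (1−c)∫u², impossible since c < 1; so 1−α > 0. By the sharp Poincaré inequality on H^1_0 of an interval of length L, ∫(u')² ≥ (π/L)²∫u² with equality for the first sine mode sin(π(x−x₀)/L) (x₀ the left endpoint), so the inequality holds for all u iff (1−α)(π/L)² ≥ α − c, i.e. α ≤ ((π/L)² + c)/((π/L)² + 1) = (1 + c(L/π)²)/(1 + (L/π)²). (Direct route, valid since c ≤ 0: Poincaré gives c∫u² ≥ c(L/π)²∫(u')², so a(u,u) ≥ (1 + c(L/π)²)∫(u')², while ||u||_{H^1}² ≤ (1 + (L/π)²)∫(u')²; dividing yields the same α.) With (π/L)² = 9*π^2/4 and c = 0, the largest admissible constant is α = ((π/L)² + c)/((π/L)² + 1).
Simplifying, α = 9*π^2/(4 + 9*π^2).


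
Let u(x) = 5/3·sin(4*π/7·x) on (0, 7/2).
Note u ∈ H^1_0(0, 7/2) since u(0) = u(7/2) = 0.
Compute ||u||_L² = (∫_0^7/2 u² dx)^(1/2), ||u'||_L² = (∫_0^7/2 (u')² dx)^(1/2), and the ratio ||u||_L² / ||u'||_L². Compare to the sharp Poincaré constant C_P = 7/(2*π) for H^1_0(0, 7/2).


||u||_L² / ||u'||_L² = 7/(4*π) < C_P = 7/(2*π).

u(x) = 5/3·sin(4*π/7·x), so u'(x) = 20*π*cos(4*π*x/7)/21.
Writing u(x) = A·sin(kπx/L) with A = 5/3 and k = 2, use ∫_0^L sin²(kπx/L) dx = L/2 and ∫_0^L cos²(kπx/L) dx = L/2.
u² = 25/9·sin²(4*π/7·x) and (u')² = 400*π^2/441·cos²(4*π/7·x), and each of sin², cos² integrates to L/2 = 7/4 over (0, 7/2).
∫_0^7/2 u² dx = 175/36, so ||u||_L² = 5*sqrt(7)/6.
∫_0^7/2 (u')² dx = 100*π^2/63, so ||u'||_L² = 10*sqrt(7)*π/21.
Ratio ||u||_L² / ||u'||_L² = 7/(4*π).
Sharp Poincaré constant on H^1_0(0, 7/2) is C_P = L/π = 7/(2*π), achieved by sin(2*π/7·x).
This is the k = 2 harmonic; the ratio L/(kπ) is strictly less than C_P = L/π, consistent with the sharp inequality ||u||_L² ≤ C_P ||u'||_L².


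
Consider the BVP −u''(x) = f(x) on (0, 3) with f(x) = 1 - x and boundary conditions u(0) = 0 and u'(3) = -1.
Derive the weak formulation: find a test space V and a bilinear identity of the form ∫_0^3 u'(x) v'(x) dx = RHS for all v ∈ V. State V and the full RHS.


V = {v ∈ H^1(0, 3) : v(0) = 0} (test functions vanish at x = 0 where u is specified); weak form: ∫_0^3 u'v' dx = ∫_0^3 (1 - x) v dx − v(3) for all v ∈ V.

Multiply both sides by a test function v and integrate from 0 to 3:
  ∫_0^3 −u''(x) v(x) dx = ∫_0^3 f(x) v(x) dx.
Integrate the LHS by parts once:
  ∫_0^3 −u'' v dx = −[u'(x) v(x)]_0^3 + ∫_0^3 u'(x) v'(x) dx.
Thus ∫_0^3 u'(x) v'(x) dx = ∫_0^3 f(x) v(x) dx + [u'(x) v(x)]_0^3.
Choose V so that boundary terms are either known or forced to vanish.
Mixed BC: u(0) = 0 (Dirichlet) and u'(3) = -1 (Neumann). Define V = {v ∈ H^1(0, 3) : v(0) = 0}. Then [u' v]_0^3 = u'(3)·v(3) − u'(0)·0 = − v(3).
Weak formulation: find u (satisfying any essential BC) such that ∫_0^3 u'(x) v'(x) dx = ∫_0^3 f v dx − v(3) for all v ∈ V (Dirichlet at 0 absorbed into V; Neumann datum at x = 3 contributes the boundary term).
Substituting f(x) = 1 - x, the right-hand side is ∫_0^3 (1 - x) v dx − v(3).


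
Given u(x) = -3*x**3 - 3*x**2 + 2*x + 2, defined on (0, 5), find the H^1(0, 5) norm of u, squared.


||u||_{H^1}^2 = 4382765/21

The H^1 norm (squared) on an interval (0, L) is
  ||u||_{H^1}^2 = ∫_0^L u(x)^2 dx + ∫_0^L u'(x)^2 dx.
Compute u'(x) = -9*x**2 - 6*x + 2.
Then u(x)^2 = 9*x**6 + 18*x**5 - 3*x**4 - 24*x**3 - 8*x**2 + 8*x + 4 and u'(x)^2 = 81*x**4 + 108*x**3 - 24*x + 4.
Integrate each monomial from 0 to 5 using ∫_0^5 c·x^n dx = c·5^(n+1)/(n+1):
  ∫_0^5 u(x)^2 dx = ∫_0^5 (9*x^6 + 18*x^5 - 3*x^4 - 24*x^3 - 8*x^2 + 8*x + 4) dx. Term by term:
    ∫_0^5 9*x^6 dx = 703125/7;  ∫_0^5 18*x^5 dx = 46875;  ∫_0^5 -3*x^4 dx = -1875;
    ∫_0^5 -24*x^3 dx = -3750;  ∫_0^5 -8*x^2 dx = -1000/3;  ∫_0^5 8*x dx = 100;
    ∫_0^5 4 dx = 20.
  Sum: 703125/7 + 46875 − 1875 − 3750 − 1000/3 + 100 + 20 = 2971145/21.
  ∫_0^5 u'(x)^2 dx = ∫_0^5 (81*x^4 + 108*x^3 - 24*x + 4) dx. Term by term:
    ∫_0^5 81*x^4 dx = 50625;  ∫_0^5 108*x^3 dx = 16875;  ∫_0^5 -24*x dx = -300;
    ∫_0^5 4 dx = 20.
  Sum: 50625 + 16875 − 300 + 20 = 67220.
Adding: ||u||_{H^1}^2 = 2971145/21 + 67220 = 4382765/21.


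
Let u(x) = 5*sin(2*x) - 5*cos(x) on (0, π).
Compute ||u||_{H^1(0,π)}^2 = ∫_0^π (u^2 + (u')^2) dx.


||u||_{H^1(0,π)}^2 = -400/3 + 175*π/2

u'(x) = 5*sin(x) + 10*cos(2*x).
Expand u² and (u')² and integrate term by term on (0, π), using: for integers n ≥ 1, ∫_0^π sin²(nx) dx = ∫_0^π cos²(nx) dx = π/2; for n ≠ n', ∫_0^π sin(nx)sin(n'x) dx = ∫_0^π cos(nx)cos(n'x) dx = 0; and by product-to-sum, ∫_0^π sin(nx)cos(n'x) dx = ½∫_0^π [sin((n+n')x) + sin((n−n')x)] dx, which is 0 when n+n' is even and 2n/(n²−n'²) when n+n' is odd (it need not vanish on (0, π)).
  u² squared terms: (-5)²·∫cos(x)² dx = 25·π/2 = 25*π/2;  (5)²·∫sin(2x)² dx = 25·π/2 = 25*π/2.
  u² cross terms: 2·(-5)·(5)·∫cos(x)·sin(2x) dx = -50·(4/3) = -200/3.
  So ∫_0^π u² dx = 25*π/2 + 25*π/2 − 200/3 = -200/3 + 25*π.
  (u')² squared terms: (5)²·∫sin(x)² dx = 25·π/2 = 25*π/2;  (10)²·∫cos(2x)² dx = 100·π/2 = 50*π.
  (u')² cross terms: 2·(5)·(10)·∫sin(x)·cos(2x) dx = 100·(-2/3) = -200/3.
  So ∫_0^π (u')² dx = 25*π/2 + 50*π − 200/3 = -200/3 + 125*π/2.
||u||_{H^1}^2 = (-200/3 + 25*π) + (-200/3 + 125*π/2) = -400/3 + 175*π/2.


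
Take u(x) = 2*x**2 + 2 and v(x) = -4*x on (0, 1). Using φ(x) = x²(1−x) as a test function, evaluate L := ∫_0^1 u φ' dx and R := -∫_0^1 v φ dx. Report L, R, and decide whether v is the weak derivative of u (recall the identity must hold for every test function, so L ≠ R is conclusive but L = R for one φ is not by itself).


LHS = -1/5, RHS = 1/5. No, v is not the weak derivative of u.

u(x) = 2*x**2 + 2, classical derivative u'(x) = 4*x.
φ(x) = x²(1−x), so φ'(x) = x*(2 - 3*x).
Note φ(0) = φ(1) = 0, so the boundary term u·φ vanishes.
LHS = ∫_0^1 u(x) φ'(x) dx = ∫_0^1 (-6*x^4 + 4*x^3 - 6*x^2 + 4*x) dx. Term by term:
  ∫_0^1 -6*x^4 dx = -6/5;  ∫_0^1 4*x^3 dx = 1;  ∫_0^1 -6*x^2 dx = -2;
  ∫_0^1 4*x dx = 2.
Sum: -6/5 + 1 − 2 + 2 = -1/5.
So LHS = -1/5.
∫_0^1 v(x) φ(x) dx = ∫_0^1 (4*x^4 - 4*x^3) dx. Term by term:
  ∫_0^1 4*x^4 dx = 4/5;  ∫_0^1 -4*x^3 dx = -1.
Sum: 4/5 − 1 = -1/5.
So RHS = -∫_0^1 v(x) φ(x) dx = 1/5.
LHS − RHS = -2/5 ≠ 0, so the identity fails.
(For a valid weak derivative the identity must hold for EVERY test function, in particular this one. The failure shows v is NOT the weak derivative of u.)
Correct weak derivative would be u'(x) = 4*x.


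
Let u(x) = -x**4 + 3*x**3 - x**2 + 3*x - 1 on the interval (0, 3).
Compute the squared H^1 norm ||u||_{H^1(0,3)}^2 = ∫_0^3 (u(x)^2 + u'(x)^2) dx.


||u||_{H^1}^2 = 47967/140

The H^1 norm (squared) on an interval (0, L) is
  ||u||_{H^1}^2 = ∫_0^L u(x)^2 dx + ∫_0^L u'(x)^2 dx.
Compute u'(x) = -4*x**3 + 9*x**2 - 2*x + 3.
Then u(x)^2 = x**8 - 6*x**7 + 11*x**6 - 12*x**5 + 21*x**4 - 12*x**3 + 11*x**2 - 6*x + 1 and u'(x)^2 = 16*x**6 - 72*x**5 + 97*x**4 - 60*x**3 + 58*x**2 - 12*x + 9.
Integrate each monomial from 0 to 3 using ∫_0^3 c·x^n dx = c·3^(n+1)/(n+1):
  ∫_0^3 u(x)^2 dx = ∫_0^3 (x^8 - 6*x^7 + 11*x^6 - 12*x^5 + 21*x^4 - 12*x^3 + 11*x^2 - 6*x + 1) dx. Term by term:
    ∫_0^3 x^8 dx = 2187;  ∫_0^3 -6*x^7 dx = -19683/4;  ∫_0^3 11*x^6 dx = 24057/7;
    ∫_0^3 -12*x^5 dx = -1458;  ∫_0^3 21*x^4 dx = 5103/5;  ∫_0^3 -12*x^3 dx = -243;
    ∫_0^3 11*x^2 dx = 99;  ∫_0^3 -6*x dx = -27;  ∫_0^3 1 dx = 3.
  Sum: 2187 − 19683/4 + 24057/7 − 1458 + 5103/5 − 243 + 99 − 27 + 3 = 13659/140.
  ∫_0^3 u'(x)^2 dx = ∫_0^3 (16*x^6 - 72*x^5 + 97*x^4 - 60*x^3 + 58*x^2 - 12*x + 9) dx. Term by term:
    ∫_0^3 16*x^6 dx = 34992/7;  ∫_0^3 -72*x^5 dx = -8748;  ∫_0^3 97*x^4 dx = 23571/5;
    ∫_0^3 -60*x^3 dx = -1215;  ∫_0^3 58*x^2 dx = 522;  ∫_0^3 -12*x dx = -54;
    ∫_0^3 9 dx = 27.
  Sum: 34992/7 − 8748 + 23571/5 − 1215 + 522 − 54 + 27 = 8577/35.
Adding: ||u||_{H^1}^2 = 13659/140 + 8577/35 = 47967/140.


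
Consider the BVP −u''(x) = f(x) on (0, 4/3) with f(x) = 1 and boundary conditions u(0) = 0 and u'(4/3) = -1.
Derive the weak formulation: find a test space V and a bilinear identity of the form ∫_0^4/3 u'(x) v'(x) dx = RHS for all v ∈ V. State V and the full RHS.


V = {v ∈ H^1(0, 4/3) : v(0) = 0} (test functions vanish at x = 0 where u is specified); weak form: ∫_0^4/3 u'v' dx = ∫_0^4/3 (1) v dx − v(4/3) for all v ∈ V.

Multiply both sides by a test function v and integrate from 0 to 4/3:
  ∫_0^4/3 −u''(x) v(x) dx = ∫_0^4/3 f(x) v(x) dx.
Integrate the LHS by parts once:
  ∫_0^4/3 −u'' v dx = −[u'(x) v(x)]_0^4/3 + ∫_0^4/3 u'(x) v'(x) dx.
Thus ∫_0^4/3 u'(x) v'(x) dx = ∫_0^4/3 f(x) v(x) dx + [u'(x) v(x)]_0^4/3.
Choose V so that boundary terms are either known or forced to vanish.
Mixed BC: u(0) = 0 (Dirichlet) and u'(4/3) = -1 (Neumann). Define V = {v ∈ H^1(0, 4/3) : v(0) = 0}. Then [u' v]_0^4/3 = u'(4/3)·v(4/3) − u'(0)·0 = − v(4/3).
Weak formulation: find u (satisfying any essential BC) such that ∫_0^4/3 u'(x) v'(x) dx = ∫_0^4/3 f v dx − v(4/3) for all v ∈ V (Dirichlet at 0 absorbed into V; Neumann datum at x = 4/3 contributes the boundary term).
Substituting f(x) = 1, the right-hand side is ∫_0^4/3 (1) v dx − v(4/3).


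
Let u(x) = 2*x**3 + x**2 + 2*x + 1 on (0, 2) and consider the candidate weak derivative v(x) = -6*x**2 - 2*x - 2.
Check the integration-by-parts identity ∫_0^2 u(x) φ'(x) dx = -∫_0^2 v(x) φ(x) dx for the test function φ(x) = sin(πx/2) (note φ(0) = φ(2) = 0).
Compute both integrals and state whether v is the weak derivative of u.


LHS = -64/π + 192/π^3, RHS = -192/π^3 + 64/π. No, v is not the weak derivative of u.

u(x) = 2*x**3 + x**2 + 2*x + 1, classical derivative u'(x) = 6*x**2 + 2*x + 2.
φ(x) = sin(πx/2), so φ'(x) = π*cos(π*x/2)/2.
Note φ(0) = φ(2) = 0, so the boundary term u·φ vanishes.
LHS = ∫_0^2 u(x) φ'(x) dx = ∫_0^2 (π*x^3*cos(π*x/2) + π*x^2*cos(π*x/2)/2 + π*x*cos(π*x/2) + π*cos(π*x/2)/2) dx. Term by term:
  ∫_0^2 π*cos(π*x/2)/2 dx = 0;  ∫_0^2 π*x*cos(π*x/2) dx = -8/π;  ∫_0^2 π*x^3*cos(π*x/2) dx = -48/π + 192/π^3;
  ∫_0^2 π*x^2*cos(π*x/2)/2 dx = -8/π.
Sum: 0 − 8/π + -48/π + 192/π^3 − 8/π = -64/π + 192/π^3.
So LHS = -64/π + 192/π^3.
∫_0^2 v(x) φ(x) dx = ∫_0^2 (-6*x^2*sin(π*x/2) - 2*x*sin(π*x/2) - 2*sin(π*x/2)) dx. Term by term:
  ∫_0^2 -2*sin(π*x/2) dx = -8/π;  ∫_0^2 -6*x^2*sin(π*x/2) dx = -48/π + 192/π^3;  ∫_0^2 -2*x*sin(π*x/2) dx = -8/π.
Sum: -8/π + -48/π + 192/π^3 − 8/π = -64/π + 192/π^3.
So RHS = -∫_0^2 v(x) φ(x) dx = -192/π^3 + 64/π.
LHS − RHS = -128/π + 384/π^3 ≠ 0, so the identity fails.
(For a valid weak derivative the identity must hold for EVERY test function, in particular this one. The failure shows v is NOT the weak derivative of u.)
Correct weak derivative would be u'(x) = 6*x**2 + 2*x + 2.


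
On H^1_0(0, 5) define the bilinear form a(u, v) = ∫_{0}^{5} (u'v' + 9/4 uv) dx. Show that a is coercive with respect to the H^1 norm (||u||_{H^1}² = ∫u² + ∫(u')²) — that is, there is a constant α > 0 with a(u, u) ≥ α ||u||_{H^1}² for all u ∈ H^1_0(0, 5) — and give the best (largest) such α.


α = 1

Coercivity of a(·,·) on H^1_0(0, 5) means a(u, u) ≥ α ||u||_{H^1}² for every u ∈ H^1_0.
The interval has length L = 5, and Poincaré/coercivity depend only on L. Here a(u, u) = ∫(u')² + (9/4)·∫u².
Here c = 9/4 ≥ 1, so a(u,u) = ∫(u')² + c∫u² ≥ ∫(u')² + ∫u² = ||u||_{H^1}², i.e. α = 1 works. No larger α is possible: a(u,u) ≥ α||u||_{H^1}² means (1−α)∫(u')² ≥ (α−c)∫u², and for the modes u_n = sin(nπ(x−x₀)/L) (x₀ the left endpoint) one has ∫u_n²/∫(u_n')² = (L/(nπ))² → 0, so a(u_n,u_n)/||u_n||_{H^1}² → 1. Hence the optimal constant is α = 1.
Therefore α = 1.


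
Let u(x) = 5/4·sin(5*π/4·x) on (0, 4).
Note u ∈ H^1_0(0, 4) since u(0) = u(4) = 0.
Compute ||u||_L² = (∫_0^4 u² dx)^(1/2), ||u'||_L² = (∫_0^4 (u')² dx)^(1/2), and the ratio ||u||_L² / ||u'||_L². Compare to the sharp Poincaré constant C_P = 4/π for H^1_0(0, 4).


||u||_L² / ||u'||_L² = 4/(5*π) < C_P = 4/π.

u(x) = 5/4·sin(5*π/4·x), so u'(x) = 25*π*cos(5*π*x/4)/16.
Writing u(x) = A·sin(kπx/L) with A = 5/4 and k = 5, use ∫_0^L sin²(kπx/L) dx = L/2 and ∫_0^L cos²(kπx/L) dx = L/2.
u² = 25/16·sin²(5*π/4·x) and (u')² = 625*π^2/256·cos²(5*π/4·x), and each of sin², cos² integrates to L/2 = 2 over (0, 4).
∫_0^4 u² dx = 25/8, so ||u||_L² = 5*sqrt(2)/4.
∫_0^4 (u')² dx = 625*π^2/128, so ||u'||_L² = 25*sqrt(2)*π/16.
Ratio ||u||_L² / ||u'||_L² = 4/(5*π).
Sharp Poincaré constant on H^1_0(0, 4) is C_P = L/π = 4/π, achieved by sin(π/4·x).
This is the k = 5 harmonic; the ratio L/(kπ) is strictly less than C_P = L/π, consistent with the sharp inequality ||u||_L² ≤ C_P ||u'||_L².


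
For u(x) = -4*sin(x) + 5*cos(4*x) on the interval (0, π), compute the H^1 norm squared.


||u||_{H^1(0,π)}^2 = 272/3 + 457*π/2

u'(x) = -20*sin(4*x) - 4*cos(x).
Expand u² and (u')² and integrate term by term on (0, π), using: for integers n ≥ 1, ∫_0^π sin²(nx) dx = ∫_0^π cos²(nx) dx = π/2; for n ≠ n', ∫_0^π sin(nx)sin(n'x) dx = ∫_0^π cos(nx)cos(n'x) dx = 0; and by product-to-sum, ∫_0^π sin(nx)cos(n'x) dx = ½∫_0^π [sin((n+n')x) + sin((n−n')x)] dx, which is 0 when n+n' is even and 2n/(n²−n'²) when n+n' is odd (it need not vanish on (0, π)).
  u² squared terms: (-4)²·∫sin(x)² dx = 16·π/2 = 8*π;  (5)²·∫cos(4x)² dx = 25·π/2 = 25*π/2.
  u² cross terms: 2·(-4)·(5)·∫sin(x)·cos(4x) dx = -40·(-2/15) = 16/3.
  So ∫_0^π u² dx = 8*π + 25*π/2 + 16/3 = 16/3 + 41*π/2.
  (u')² squared terms: (-20)²·∫sin(4x)² dx = 400·π/2 = 200*π;  (-4)²·∫cos(x)² dx = 16·π/2 = 8*π.
  (u')² cross terms: 2·(-20)·(-4)·∫sin(4x)·cos(x) dx = 160·(8/15) = 256/3.
  So ∫_0^π (u')² dx = 200*π + 8*π + 256/3 = 256/3 + 208*π.
||u||_{H^1}^2 = (16/3 + 41*π/2) + (256/3 + 208*π) = 272/3 + 457*π/2.


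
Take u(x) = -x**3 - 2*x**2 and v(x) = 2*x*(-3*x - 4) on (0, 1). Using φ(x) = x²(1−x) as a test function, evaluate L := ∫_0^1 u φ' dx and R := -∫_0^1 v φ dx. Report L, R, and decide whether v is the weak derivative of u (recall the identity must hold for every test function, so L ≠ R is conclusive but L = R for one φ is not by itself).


LHS = 3/10, RHS = 3/5. No, v is not the weak derivative of u.

u(x) = -x**3 - 2*x**2, classical derivative u'(x) = -3*x**2 - 4*x.
φ(x) = x²(1−x), so φ'(x) = x*(2 - 3*x).
Note φ(0) = φ(1) = 0, so the boundary term u·φ vanishes.
LHS = ∫_0^1 u(x) φ'(x) dx = ∫_0^1 (3*x^5 + 4*x^4 - 4*x^3) dx. Term by term:
  ∫_0^1 3*x^5 dx = 1/2;  ∫_0^1 4*x^4 dx = 4/5;  ∫_0^1 -4*x^3 dx = -1.
Sum: 1/2 + 4/5 − 1 = 3/10.
So LHS = 3/10.
∫_0^1 v(x) φ(x) dx = ∫_0^1 (6*x^5 + 2*x^4 - 8*x^3) dx. Term by term:
  ∫_0^1 6*x^5 dx = 1;  ∫_0^1 2*x^4 dx = 2/5;  ∫_0^1 -8*x^3 dx = -2.
Sum: 1 + 2/5 − 2 = -3/5.
So RHS = -∫_0^1 v(x) φ(x) dx = 3/5.
LHS − RHS = -3/10 ≠ 0, so the identity fails.
(For a valid weak derivative the identity must hold for EVERY test function, in particular this one. The failure shows v is NOT the weak derivative of u.)
Correct weak derivative would be u'(x) = -3*x**2 - 4*x.


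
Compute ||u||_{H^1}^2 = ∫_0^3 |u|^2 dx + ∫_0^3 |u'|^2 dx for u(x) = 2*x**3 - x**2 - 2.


||u||_{H^1}^2 = 69927/35

The H^1 norm (squared) on an interval (0, L) is
  ||u||_{H^1}^2 = ∫_0^L u(x)^2 dx + ∫_0^L u'(x)^2 dx.
Compute u'(x) = 6*x**2 - 2*x.
Then u(x)^2 = 4*x**6 - 4*x**5 + x**4 - 8*x**3 + 4*x**2 + 4 and u'(x)^2 = 36*x**4 - 24*x**3 + 4*x**2.
Integrate each monomial from 0 to 3 using ∫_0^3 c·x^n dx = c·3^(n+1)/(n+1):
  ∫_0^3 u(x)^2 dx = ∫_0^3 (4*x^6 - 4*x^5 + x^4 - 8*x^3 + 4*x^2 + 4) dx. Term by term:
    ∫_0^3 4*x^6 dx = 8748/7;  ∫_0^3 -4*x^5 dx = -486;  ∫_0^3 x^4 dx = 243/5;
    ∫_0^3 -8*x^3 dx = -162;  ∫_0^3 4*x^2 dx = 36;  ∫_0^3 4 dx = 12.
  Sum: 8748/7 − 486 + 243/5 − 162 + 36 + 12 = 24441/35.
  ∫_0^3 u'(x)^2 dx = ∫_0^3 (36*x^4 - 24*x^3 + 4*x^2) dx. Term by term:
    ∫_0^3 36*x^4 dx = 8748/5;  ∫_0^3 -24*x^3 dx = -486;  ∫_0^3 4*x^2 dx = 36.
  Sum: 8748/5 − 486 + 36 = 6498/5.
Adding: ||u||_{H^1}^2 = 24441/35 + 6498/5 = 69927/35.


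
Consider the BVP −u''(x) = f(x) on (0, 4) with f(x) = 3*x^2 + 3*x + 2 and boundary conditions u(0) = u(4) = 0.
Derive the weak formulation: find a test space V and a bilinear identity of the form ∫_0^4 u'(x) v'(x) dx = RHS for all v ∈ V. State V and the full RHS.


V = H^1_0(0, 4) (so v(0) = v(4) = 0); weak form: ∫_0^4 u'v' dx = ∫_0^4 (3*x^2 + 3*x + 2) v dx for all v ∈ V.

Multiply both sides by a test function v and integrate from 0 to 4:
  ∫_0^4 −u''(x) v(x) dx = ∫_0^4 f(x) v(x) dx.
Integrate the LHS by parts once:
  ∫_0^4 −u'' v dx = −[u'(x) v(x)]_0^4 + ∫_0^4 u'(x) v'(x) dx.
Thus ∫_0^4 u'(x) v'(x) dx = ∫_0^4 f(x) v(x) dx + [u'(x) v(x)]_0^4.
Choose V so that boundary terms are either known or forced to vanish.
u is Dirichlet: u(0) = u(4) = 0. Let V = H^1_0(0, 4); then v(0) = v(4) = 0, and [u' v]_0^4 = 0.
Weak formulation: find u (satisfying any essential BC) such that ∫_0^4 u'(x) v'(x) dx = ∫_0^4 f v dx for all v ∈ V.
Substituting f(x) = 3*x^2 + 3*x + 2, the right-hand side is ∫_0^4 (3*x^2 + 3*x + 2) v dx.


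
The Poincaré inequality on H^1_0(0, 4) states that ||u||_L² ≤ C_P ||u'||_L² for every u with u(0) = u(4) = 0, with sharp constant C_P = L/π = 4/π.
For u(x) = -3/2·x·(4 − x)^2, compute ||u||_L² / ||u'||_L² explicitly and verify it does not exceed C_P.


||u||_L² / ||u'||_L² = 2*sqrt(14)/7 < C_P = 4/π.

u(x) = -3/2·x·(4 − x)^2, so u'(x) = 3*(4 - 3*x)*(x/2 - 2).
u(x) = -3/2·x·(4 − x)^2 vanishes at x = 0 and x = 4, so u ∈ H^1_0(0, 4). Differentiate via the product rule and integrate the resulting polynomials term by term.
  ∫_0^4 u² dx = ∫_0^4 (9*x^6/4 - 36*x^5 + 216*x^4 - 576*x^3 + 576*x^2) dx. Term by term:
    ∫_0^4 9*x^6/4 dx = 36864/7;  ∫_0^4 -36*x^5 dx = -24576;  ∫_0^4 216*x^4 dx = 221184/5;
    ∫_0^4 -576*x^3 dx = -36864;  ∫_0^4 576*x^2 dx = 12288.
  Sum: 36864/7 − 24576 + 221184/5 − 36864 + 12288 = 12288/35.
  ∫_0^4 (u')² dx = ∫_0^4 (81*x^4/4 - 216*x^3 + 792*x^2 - 1152*x + 576) dx. Term by term:
    ∫_0^4 81*x^4/4 dx = 20736/5;  ∫_0^4 -216*x^3 dx = -13824;  ∫_0^4 792*x^2 dx = 16896;
    ∫_0^4 -1152*x dx = -9216;  ∫_0^4 576 dx = 2304.
  Sum: 20736/5 − 13824 + 16896 − 9216 + 2304 = 1536/5.
∫_0^4 u² dx = 12288/35, so ||u||_L² = 64*sqrt(105)/35.
∫_0^4 (u')² dx = 1536/5, so ||u'||_L² = 16*sqrt(30)/5.
Ratio ||u||_L² / ||u'||_L² = 2*sqrt(14)/7.
Sharp Poincaré constant on H^1_0(0, 4) is C_P = L/π = 4/π, achieved by sin(π/4·x).
A polynomial bump cannot attain the sharp Poincaré constant (only the first sine eigenfunction does), so the ratio is strictly less than C_P, consistent with ||u||_L² ≤ C_P ||u'||_L².


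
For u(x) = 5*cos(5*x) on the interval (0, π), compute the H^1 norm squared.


||u||_{H^1(0,π)}^2 = 325*π

u'(x) = -25*sin(5*x).
Expand u² and (u')² and integrate term by term on (0, π), using: for integers n ≥ 1, ∫_0^π sin²(nx) dx = ∫_0^π cos²(nx) dx = π/2; for n ≠ n', ∫_0^π sin(nx)sin(n'x) dx = ∫_0^π cos(nx)cos(n'x) dx = 0; and by product-to-sum, ∫_0^π sin(nx)cos(n'x) dx = ½∫_0^π [sin((n+n')x) + sin((n−n')x)] dx, which is 0 when n+n' is even and 2n/(n²−n'²) when n+n' is odd (it need not vanish on (0, π)).
  u² squared terms: (5)²·∫cos(5x)² dx = 25·π/2 = 25*π/2.
  So ∫_0^π u² dx = 25*π/2.
  (u')² squared terms: (-25)²·∫sin(5x)² dx = 625·π/2 = 625*π/2.
  So ∫_0^π (u')² dx = 625*π/2.
||u||_{H^1}^2 = (25*π/2) + (625*π/2) = 325*π.


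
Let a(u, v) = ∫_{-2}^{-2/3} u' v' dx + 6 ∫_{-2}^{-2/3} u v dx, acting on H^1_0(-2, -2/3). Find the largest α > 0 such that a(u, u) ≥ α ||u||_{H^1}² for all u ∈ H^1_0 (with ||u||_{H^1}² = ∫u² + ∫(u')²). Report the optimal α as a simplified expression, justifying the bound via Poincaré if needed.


α = 1

Coercivity of a(·,·) on H^1_0(-2, -2/3) means a(u, u) ≥ α ||u||_{H^1}² for every u ∈ H^1_0.
The interval has length L = 4/3, and Poincaré/coercivity depend only on L. Here a(u, u) = ∫(u')² + (6)·∫u².
Here c = 6 ≥ 1, so a(u,u) = ∫(u')² + c∫u² ≥ ∫(u')² + ∫u² = ||u||_{H^1}², i.e. α = 1 works. No larger α is possible: a(u,u) ≥ α||u||_{H^1}² means (1−α)∫(u')² ≥ (α−c)∫u², and for the modes u_n = sin(nπ(x−x₀)/L) (x₀ the left endpoint) one has ∫u_n²/∫(u_n')² = (L/(nπ))² → 0, so a(u_n,u_n)/||u_n||_{H^1}² → 1. Hence the optimal constant is α = 1.
Therefore α = 1.


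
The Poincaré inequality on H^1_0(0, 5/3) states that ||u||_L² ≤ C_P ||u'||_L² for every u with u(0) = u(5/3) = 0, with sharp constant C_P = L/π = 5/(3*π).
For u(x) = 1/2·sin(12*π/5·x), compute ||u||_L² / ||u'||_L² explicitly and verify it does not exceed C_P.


||u||_L² / ||u'||_L² = 5/(12*π) < C_P = 5/(3*π).

u(x) = 1/2·sin(12*π/5·x), so u'(x) = 6*π*cos(12*π*x/5)/5.
Writing u(x) = A·sin(kπx/L) with A = 1/2 and k = 4, use ∫_0^L sin²(kπx/L) dx = L/2 and ∫_0^L cos²(kπx/L) dx = L/2.
u² = 1/4·sin²(12*π/5·x) and (u')² = 36*π^2/25·cos²(12*π/5·x), and each of sin², cos² integrates to L/2 = 5/6 over (0, 5/3).
∫_0^5/3 u² dx = 5/24, so ||u||_L² = sqrt(30)/12.
∫_0^5/3 (u')² dx = 6*π^2/5, so ||u'||_L² = sqrt(30)*π/5.
Ratio ||u||_L² / ||u'||_L² = 5/(12*π).
Sharp Poincaré constant on H^1_0(0, 5/3) is C_P = L/π = 5/(3*π), achieved by sin(3*π/5·x).
This is the k = 4 harmonic; the ratio L/(kπ) is strictly less than C_P = L/π, consistent with the sharp inequality ||u||_L² ≤ C_P ||u'||_L².


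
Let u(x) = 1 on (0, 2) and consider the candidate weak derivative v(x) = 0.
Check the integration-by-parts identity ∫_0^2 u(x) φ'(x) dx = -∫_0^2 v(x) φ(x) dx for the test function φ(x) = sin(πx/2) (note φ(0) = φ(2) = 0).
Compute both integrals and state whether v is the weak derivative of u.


LHS = 0, RHS = 0. Yes, v = u' weakly.

u(x) = 1, classical derivative u'(x) = 0.
φ(x) = sin(πx/2), so φ'(x) = π*cos(π*x/2)/2.
Note φ(0) = φ(2) = 0, so the boundary term u·φ vanishes.
LHS = ∫_0^2 u(x) φ'(x) dx = ∫_0^2 (π*cos(π*x/2)/2) dx. Term by term:
  ∫_0^2 π*cos(π*x/2)/2 dx = 0.
So LHS = 0.
∫_0^2 v(x) φ(x) dx = ∫_0^2 (0) dx. Term by term:
  ∫_0^2 0 dx = 0.
So RHS = -∫_0^2 v(x) φ(x) dx = 0.
LHS = RHS, so the identity holds for this test φ.
Moreover u is smooth here and v(x) = u'(x) = 0 pointwise, so the identity holds for every test function. Hence v is the weak derivative of u.


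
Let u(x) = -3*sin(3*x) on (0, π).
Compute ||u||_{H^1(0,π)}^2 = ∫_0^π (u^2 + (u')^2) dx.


||u||_{H^1(0,π)}^2 = 45*π

u'(x) = -9*cos(3*x).
Expand u² and (u')² and integrate term by term on (0, π), using: for integers n ≥ 1, ∫_0^π sin²(nx) dx = ∫_0^π cos²(nx) dx = π/2; for n ≠ n', ∫_0^π sin(nx)sin(n'x) dx = ∫_0^π cos(nx)cos(n'x) dx = 0; and by product-to-sum, ∫_0^π sin(nx)cos(n'x) dx = ½∫_0^π [sin((n+n')x) + sin((n−n')x)] dx, which is 0 when n+n' is even and 2n/(n²−n'²) when n+n' is odd (it need not vanish on (0, π)).
  u² squared terms: (-3)²·∫sin(3x)² dx = 9·π/2 = 9*π/2.
  So ∫_0^π u² dx = 9*π/2.
  (u')² squared terms: (-9)²·∫cos(3x)² dx = 81·π/2 = 81*π/2.
  So ∫_0^π (u')² dx = 81*π/2.
||u||_{H^1}^2 = (9*π/2) + (81*π/2) = 45*π.


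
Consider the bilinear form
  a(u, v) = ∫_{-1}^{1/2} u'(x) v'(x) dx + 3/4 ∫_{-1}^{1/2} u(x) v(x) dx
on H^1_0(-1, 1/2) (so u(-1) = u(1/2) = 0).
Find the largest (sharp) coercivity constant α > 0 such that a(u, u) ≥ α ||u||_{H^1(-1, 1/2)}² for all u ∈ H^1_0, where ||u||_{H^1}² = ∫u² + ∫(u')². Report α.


α = (27 + 16*π^2)/(4*(9 + 4*π^2))

Coercivity of a(·,·) on H^1_0(-1, 1/2) means a(u, u) ≥ α ||u||_{H^1}² for every u ∈ H^1_0.
The interval has length L = 3/2, and Poincaré/coercivity depend only on L. Here a(u, u) = ∫(u')² + (3/4)·∫u².
Here 0 < c = 3/4 < 1. The condition a(u,u) ≥ α||u||_{H^1}² reads (1−α)∫(u')² ≥ (α−c)∫u². Any admissible α is ≤ 1 (rapidly oscillating u have ∫u²/∫(u')² → 0), and α = 1 would force 0 ≥ (1−c)∫u², impossible since c < 1; so 1−α > 0. By the sharp Poincaré inequality on H^1_0 of an interval of length L, ∫(u')² ≥ (π/L)²∫u² with equality for the first sine mode sin(π(x−x₀)/L) (x₀ the left endpoint), so the inequality holds for all u iff (1−α)(π/L)² ≥ α − c, i.e. α ≤ ((π/L)² + c)/((π/L)² + 1) = (1 + c(L/π)²)/(1 + (L/π)²). With (π/L)² = 4*π^2/9 and c = 3/4, the largest admissible constant is α = ((π/L)² + c)/((π/L)² + 1).
Simplifying, α = (27 + 16*π^2)/(4*(9 + 4*π^2)).


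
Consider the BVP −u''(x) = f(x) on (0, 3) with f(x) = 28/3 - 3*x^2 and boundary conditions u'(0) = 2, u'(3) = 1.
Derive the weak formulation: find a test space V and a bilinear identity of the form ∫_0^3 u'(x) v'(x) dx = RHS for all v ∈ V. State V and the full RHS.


V = H^1(0, 3) (v unrestricted at boundary; u is determined up to an additive constant); weak form: ∫_0^3 u'v' dx = ∫_0^3 (28/3 - 3*x^2) v dx + v(3) − 2·v(0) for all v ∈ V.

Multiply both sides by a test function v and integrate from 0 to 3:
  ∫_0^3 −u''(x) v(x) dx = ∫_0^3 f(x) v(x) dx.
Integrate the LHS by parts once:
  ∫_0^3 −u'' v dx = −[u'(x) v(x)]_0^3 + ∫_0^3 u'(x) v'(x) dx.
Thus ∫_0^3 u'(x) v'(x) dx = ∫_0^3 f(x) v(x) dx + [u'(x) v(x)]_0^3.
Choose V so that boundary terms are either known or forced to vanish.
u has inhomogeneous Neumann u'(0) = 2, u'(3) = 1. [u' v]_0^3 = (1)·v(3) − (2)·v(0) = v(3) − 2·v(0). Take V = H^1(0, 3); boundary term becomes part of RHS.
Weak formulation: find u (satisfying any essential BC) such that ∫_0^3 u'(x) v'(x) dx = ∫_0^3 f v dx + v(3) − 2·v(0) for all v ∈ V (Neumann data are natural BCs: they enter the RHS as boundary terms).
Substituting f(x) = 28/3 - 3*x^2, the right-hand side is ∫_0^3 (28/3 - 3*x^2) v dx + v(3) − 2·v(0).
Compatibility check (pure Neumann): taking v ≡ 1 ∈ V gives 0 = ∫_0^3 f dx + (1) − (2), i.e. ∫_0^3 f dx must equal u'(0) − u'(3) = 1. Indeed ∫_0^3 (28/3 - 3*x^2) dx = 1, so the data are compatible. The solution is then unique only up to an additive constant (fix it e.g. by requiring ∫_0^3 u dx = 0).


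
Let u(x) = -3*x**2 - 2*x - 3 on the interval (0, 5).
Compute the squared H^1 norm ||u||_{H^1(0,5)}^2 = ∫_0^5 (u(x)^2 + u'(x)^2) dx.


||u||_{H^1}^2 = 31295/3

The H^1 norm (squared) on an interval (0, L) is
  ||u||_{H^1}^2 = ∫_0^L u(x)^2 dx + ∫_0^L u'(x)^2 dx.
Compute u'(x) = -6*x - 2.
Then u(x)^2 = 9*x**4 + 12*x**3 + 22*x**2 + 12*x + 9 and u'(x)^2 = 36*x**2 + 24*x + 4.
Integrate each monomial from 0 to 5 using ∫_0^5 c·x^n dx = c·5^(n+1)/(n+1):
  ∫_0^5 u(x)^2 dx = ∫_0^5 (9*x^4 + 12*x^3 + 22*x^2 + 12*x + 9) dx. Term by term:
    ∫_0^5 9*x^4 dx = 5625;  ∫_0^5 12*x^3 dx = 1875;  ∫_0^5 22*x^2 dx = 2750/3;
    ∫_0^5 12*x dx = 150;  ∫_0^5 9 dx = 45.
  Sum: 5625 + 1875 + 2750/3 + 150 + 45 = 25835/3.
  ∫_0^5 u'(x)^2 dx = ∫_0^5 (36*x^2 + 24*x + 4) dx. Term by term:
    ∫_0^5 36*x^2 dx = 1500;  ∫_0^5 24*x dx = 300;  ∫_0^5 4 dx = 20.
  Sum: 1500 + 300 + 20 = 1820.
Adding: ||u||_{H^1}^2 = 25835/3 + 1820 = 31295/3.


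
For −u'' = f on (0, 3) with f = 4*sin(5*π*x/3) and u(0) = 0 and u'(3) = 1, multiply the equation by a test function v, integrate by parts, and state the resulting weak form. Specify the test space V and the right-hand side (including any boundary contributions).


V = {v ∈ H^1(0, 3) : v(0) = 0} (test functions vanish at x = 0 where u is specified); weak form: ∫_0^3 u'v' dx = ∫_0^3 (4*sin(5*π*x/3)) v dx + v(3) for all v ∈ V.

Multiply both sides by a test function v and integrate from 0 to 3:
  ∫_0^3 −u''(x) v(x) dx = ∫_0^3 f(x) v(x) dx.
Integrate the LHS by parts once:
  ∫_0^3 −u'' v dx = −[u'(x) v(x)]_0^3 + ∫_0^3 u'(x) v'(x) dx.
Thus ∫_0^3 u'(x) v'(x) dx = ∫_0^3 f(x) v(x) dx + [u'(x) v(x)]_0^3.
Choose V so that boundary terms are either known or forced to vanish.
Mixed BC: u(0) = 0 (Dirichlet) and u'(3) = 1 (Neumann). Define V = {v ∈ H^1(0, 3) : v(0) = 0}. Then [u' v]_0^3 = u'(3)·v(3) − u'(0)·0 = v(3).
Weak formulation: find u (satisfying any essential BC) such that ∫_0^3 u'(x) v'(x) dx = ∫_0^3 f v dx + v(3) for all v ∈ V (Dirichlet at 0 absorbed into V; Neumann datum at x = 3 contributes the boundary term).
Substituting f(x) = 4*sin(5*π*x/3), the right-hand side is ∫_0^3 (4*sin(5*π*x/3)) v dx + v(3).


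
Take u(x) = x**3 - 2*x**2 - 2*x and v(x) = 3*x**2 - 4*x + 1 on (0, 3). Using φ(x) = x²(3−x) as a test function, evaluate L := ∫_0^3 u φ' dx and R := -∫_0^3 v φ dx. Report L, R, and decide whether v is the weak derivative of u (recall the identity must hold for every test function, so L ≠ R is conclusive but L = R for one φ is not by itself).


LHS = -54/5, RHS = -621/20. No, v is not the weak derivative of u.

u(x) = x**3 - 2*x**2 - 2*x, classical derivative u'(x) = 3*x**2 - 4*x - 2.
φ(x) = x²(3−x), so φ'(x) = 3*x*(2 - x).
Note φ(0) = φ(3) = 0, so the boundary term u·φ vanishes.
LHS = ∫_0^3 u(x) φ'(x) dx = ∫_0^3 (-3*x^5 + 12*x^4 - 6*x^3 - 12*x^2) dx. Term by term:
  ∫_0^3 -3*x^5 dx = -729/2;  ∫_0^3 12*x^4 dx = 2916/5;  ∫_0^3 -6*x^3 dx = -243/2;
  ∫_0^3 -12*x^2 dx = -108.
Sum: -729/2 + 2916/5 − 243/2 − 108 = -54/5.
So LHS = -54/5.
∫_0^3 v(x) φ(x) dx = ∫_0^3 (-3*x^5 + 13*x^4 - 13*x^3 + 3*x^2) dx. Term by term:
  ∫_0^3 -3*x^5 dx = -729/2;  ∫_0^3 13*x^4 dx = 3159/5;  ∫_0^3 -13*x^3 dx = -1053/4;
  ∫_0^3 3*x^2 dx = 27.
Sum: -729/2 + 3159/5 − 1053/4 + 27 = 621/20.
So RHS = -∫_0^3 v(x) φ(x) dx = -621/20.
LHS − RHS = 81/4 ≠ 0, so the identity fails.
(For a valid weak derivative the identity must hold for EVERY test function, in particular this one. The failure shows v is NOT the weak derivative of u.)
Correct weak derivative would be u'(x) = 3*x**2 - 4*x - 2.


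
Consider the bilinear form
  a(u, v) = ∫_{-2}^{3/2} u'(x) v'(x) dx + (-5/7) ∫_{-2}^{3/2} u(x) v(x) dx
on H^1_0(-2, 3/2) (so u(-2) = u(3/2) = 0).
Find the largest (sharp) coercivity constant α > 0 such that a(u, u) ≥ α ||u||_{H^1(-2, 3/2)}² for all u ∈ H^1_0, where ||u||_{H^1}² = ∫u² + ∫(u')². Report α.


α = (-35 + 4*π^2)/(4*π^2 + 49)

Coercivity of a(·,·) on H^1_0(-2, 3/2) means a(u, u) ≥ α ||u||_{H^1}² for every u ∈ H^1_0.
The interval has length L = 7/2, and Poincaré/coercivity depend only on L. Here a(u, u) = ∫(u')² + (-5/7)·∫u².
Here c = -5/7 < 0 with |c| < (π/L)² = 4*π^2/49, so coercivity still holds. The condition a(u,u) ≥ α||u||_{H^1}² reads (1−α)∫(u')² ≥ (α−c)∫u². Any admissible α is ≤ 1 (rapidly oscillating u have ∫u²/∫(u')² → 0), and α = 1 would force 0 ≥ (1−c)∫u², impossible since c < 1; so 1−α > 0. By the sharp Poincaré inequality on H^1_0 of an interval of length L, ∫(u')² ≥ (π/L)²∫u² with equality for the first sine mode sin(π(x−x₀)/L) (x₀ the left endpoint), so the inequality holds for all u iff (1−α)(π/L)² ≥ α − c, i.e. α ≤ ((π/L)² + c)/((π/L)² + 1) = (1 + c(L/π)²)/(1 + (L/π)²). (Direct route, valid since c ≤ 0: Poincaré gives c∫u² ≥ c(L/π)²∫(u')², so a(u,u) ≥ (1 + c(L/π)²)∫(u')², while ||u||_{H^1}² ≤ (1 + (L/π)²)∫(u')²; dividing yields the same α.) With (π/L)² = 4*π^2/49 and c = -5/7, the largest admissible constant is α = ((π/L)² + c)/((π/L)² + 1).
Simplifying, α = (-35 + 4*π^2)/(4*π^2 + 49).
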